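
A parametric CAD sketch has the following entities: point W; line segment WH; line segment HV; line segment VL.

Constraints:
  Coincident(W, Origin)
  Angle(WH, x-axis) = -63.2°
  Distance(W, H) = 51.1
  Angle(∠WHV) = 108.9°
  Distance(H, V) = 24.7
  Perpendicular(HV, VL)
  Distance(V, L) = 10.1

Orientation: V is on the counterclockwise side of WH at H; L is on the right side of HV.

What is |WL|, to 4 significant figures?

71.54

W is at the origin; WH runs at -63.2° with length 51.1, so H = 51.1·(cos -63.2°, sin -63.2°) = (23.04, -45.61). ∠WHV = 108.9°, so HV runs at -63.2° + (180° − 108.9°) = 7.900° from the x-axis; with |HV| = 24.7, V = H + 24.7·(cos 7.900°, sin 7.900°) = (47.51, -42.22). HV ⟂ VL; with |VL| = 10.1 on the right of HV, L = V + 10.1·(0.1374, -0.9905) = (48.89, -52.22). Then |WL| = |L − W| = 71.54.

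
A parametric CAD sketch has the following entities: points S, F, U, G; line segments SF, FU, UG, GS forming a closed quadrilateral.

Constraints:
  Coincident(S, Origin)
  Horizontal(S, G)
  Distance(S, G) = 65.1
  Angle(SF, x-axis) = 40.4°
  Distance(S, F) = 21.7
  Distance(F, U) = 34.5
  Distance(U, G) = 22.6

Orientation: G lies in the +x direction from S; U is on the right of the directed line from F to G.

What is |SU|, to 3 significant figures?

44.3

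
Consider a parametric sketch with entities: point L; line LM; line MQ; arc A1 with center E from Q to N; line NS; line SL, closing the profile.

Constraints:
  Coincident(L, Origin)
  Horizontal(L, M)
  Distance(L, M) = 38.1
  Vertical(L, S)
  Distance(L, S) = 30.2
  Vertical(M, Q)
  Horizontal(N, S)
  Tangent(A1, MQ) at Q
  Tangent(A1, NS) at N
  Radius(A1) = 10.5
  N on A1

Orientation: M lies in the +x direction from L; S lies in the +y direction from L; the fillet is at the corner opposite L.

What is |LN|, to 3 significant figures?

40.9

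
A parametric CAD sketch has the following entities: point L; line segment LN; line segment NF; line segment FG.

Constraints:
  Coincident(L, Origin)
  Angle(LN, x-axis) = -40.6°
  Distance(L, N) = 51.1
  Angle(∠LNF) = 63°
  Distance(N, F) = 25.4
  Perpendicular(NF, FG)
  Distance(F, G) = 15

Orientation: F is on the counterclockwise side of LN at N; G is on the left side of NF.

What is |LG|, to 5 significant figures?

30.610

∠LNF = 63.0°, so NF runs at -40.6° + (180° − 63.0°) = 76.400° from the x-axis; with |NF| = 25.4, F = N + 25.4·(cos 76.400°, sin 76.400°) = (44.771, -8.5668). NF ⟂ FG; with |FG| = 15.0 on the left of NF, G = F + 15.0·(-0.97196, 0.23514) = (30.192, -5.0396). Then |LG| = |G − L| = 30.610.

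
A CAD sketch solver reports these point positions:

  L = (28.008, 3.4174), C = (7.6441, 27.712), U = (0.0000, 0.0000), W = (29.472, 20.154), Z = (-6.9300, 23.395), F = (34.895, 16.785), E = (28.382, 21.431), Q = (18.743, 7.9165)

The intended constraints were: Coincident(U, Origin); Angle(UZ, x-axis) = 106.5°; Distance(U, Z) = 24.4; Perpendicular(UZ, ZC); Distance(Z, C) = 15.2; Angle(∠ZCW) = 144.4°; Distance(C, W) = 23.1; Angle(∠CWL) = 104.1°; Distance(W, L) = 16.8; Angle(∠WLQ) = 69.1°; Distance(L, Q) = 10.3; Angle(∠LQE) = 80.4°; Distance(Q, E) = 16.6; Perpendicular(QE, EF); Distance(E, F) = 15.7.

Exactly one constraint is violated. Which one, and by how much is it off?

Distance(E, F) = 15.7 — off by 7.70.

U = (0.00, 0.00) ✓; UZ at 106.5° ✓; |UZ| = 24.40 ✓; ∠(UZ, ZC) = 90.00° ✓; |ZC| = 15.20 ✓; ∠ZCW = 144.4° ✓; |CW| = 23.10 ✓; ∠CWL = 104.1° ✓; |WL| = 16.80 ✓; ∠WLQ = 69.10° ✓; |LQ| = 10.30 ✓; ∠LQE = 80.40° ✓; |QE| = 16.60 ✓; ∠(QE, EF) = 90.00° ✓; |EF| = 8.000 ✗.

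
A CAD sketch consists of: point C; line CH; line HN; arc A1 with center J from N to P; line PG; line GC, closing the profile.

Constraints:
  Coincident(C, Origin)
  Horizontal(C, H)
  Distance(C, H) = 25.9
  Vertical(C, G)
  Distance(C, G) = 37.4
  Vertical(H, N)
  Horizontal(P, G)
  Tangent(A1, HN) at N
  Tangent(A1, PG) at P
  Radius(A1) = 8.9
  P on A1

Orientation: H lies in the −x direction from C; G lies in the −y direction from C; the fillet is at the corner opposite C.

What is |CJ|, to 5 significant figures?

33.185

C is at the origin; C and H share the same y with |CH| = 25.9 and H on the −x side, so H = (-25.900, 0.0000). C and G share the same x with |CG| = 37.4 and G on the −y side, so G = (0.0000, -37.400). The virtual corner opposite C is at (-25.900, -37.400). The tangent condition forces JN to be normal to HN and tangency of A1 to PG means the radius JP is perpendicular to PG, with radius 8.9, so the center J sits 8.9 in from both sides at J = (-17.000, -28.500). Then |CJ| = |J − C| = 33.185.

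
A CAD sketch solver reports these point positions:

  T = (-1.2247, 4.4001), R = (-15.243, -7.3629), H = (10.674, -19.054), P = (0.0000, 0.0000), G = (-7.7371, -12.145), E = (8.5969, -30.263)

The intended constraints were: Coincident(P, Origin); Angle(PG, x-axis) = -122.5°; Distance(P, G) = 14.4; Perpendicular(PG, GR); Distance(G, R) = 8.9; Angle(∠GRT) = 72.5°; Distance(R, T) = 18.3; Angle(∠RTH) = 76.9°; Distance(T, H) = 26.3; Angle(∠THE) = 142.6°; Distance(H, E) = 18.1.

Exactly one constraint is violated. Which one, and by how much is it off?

Distance(H, E) = 18.1 — off by 6.70.

P = (0.00, 0.00) ✓; PG at -122.5° ✓; |PG| = 14.40 ✓; ∠(PG, GR) = 90.00° ✓; |GR| = 8.900 ✓; ∠GRT = 72.50° ✓; |RT| = 18.30 ✓; ∠RTH = 76.90° ✓; |TH| = 26.30 ✓; ∠THE = 142.6° ✓; |HE| = 11.40 ✗.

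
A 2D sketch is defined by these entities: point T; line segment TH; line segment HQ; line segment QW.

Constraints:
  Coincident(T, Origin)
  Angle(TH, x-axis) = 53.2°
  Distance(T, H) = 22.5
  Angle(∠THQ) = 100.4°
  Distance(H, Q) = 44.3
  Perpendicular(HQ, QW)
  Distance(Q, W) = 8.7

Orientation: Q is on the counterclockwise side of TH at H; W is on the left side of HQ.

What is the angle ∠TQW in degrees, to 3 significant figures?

65.4°

∠THQ = 100.4°, so HQ runs at 53.2° + (180° − 100.4°) = 133° from the x-axis; with |HQ| = 44.3, Q = H + 44.3·(cos 133°, sin 133°) = (-16.6, 50.5). HQ is perpendicular to QW; with |QW| = 8.7 on the left of HQ, W = Q + 8.7·(-0.734, -0.679) = (-23.0, 44.6). Then cos ∠TQW = QT·QW / (|QT||QW|), giving 65.4°.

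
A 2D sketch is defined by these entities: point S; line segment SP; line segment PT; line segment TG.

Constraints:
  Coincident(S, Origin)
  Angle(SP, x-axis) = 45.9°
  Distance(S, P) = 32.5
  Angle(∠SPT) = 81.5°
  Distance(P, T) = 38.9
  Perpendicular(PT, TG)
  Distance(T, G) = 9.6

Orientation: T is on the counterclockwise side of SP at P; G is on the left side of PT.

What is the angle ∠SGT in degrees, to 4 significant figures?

123.5°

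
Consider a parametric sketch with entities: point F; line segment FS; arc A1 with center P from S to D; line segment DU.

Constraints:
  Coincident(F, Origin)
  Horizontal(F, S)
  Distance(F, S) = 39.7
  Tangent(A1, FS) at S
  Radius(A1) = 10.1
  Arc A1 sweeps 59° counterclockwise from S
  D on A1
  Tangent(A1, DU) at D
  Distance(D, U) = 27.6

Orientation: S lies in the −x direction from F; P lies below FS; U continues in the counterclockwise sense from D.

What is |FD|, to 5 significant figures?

48.605

Since A1 is tangent to FS there, PS ⟂ FS, so P = S + (0, -10.1) = (-39.700, -10.100). On A1, S sits at bearing 90° from P; a 59° counterclockwise sweep puts D at bearing 149°, so D = P + 10.1·(cos 149°, sin 149°) = (-48.357, -4.8981). Then |FD| = |D − F| = 48.605.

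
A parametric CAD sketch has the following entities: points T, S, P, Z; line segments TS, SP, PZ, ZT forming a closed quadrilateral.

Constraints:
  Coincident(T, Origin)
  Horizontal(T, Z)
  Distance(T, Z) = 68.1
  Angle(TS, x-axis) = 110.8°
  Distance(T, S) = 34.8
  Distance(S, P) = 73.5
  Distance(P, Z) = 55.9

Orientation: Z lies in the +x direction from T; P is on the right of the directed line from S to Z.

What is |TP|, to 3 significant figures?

39.3

Checks: |SP| = 73.50 ✓; |PZ| = 55.90 ✓.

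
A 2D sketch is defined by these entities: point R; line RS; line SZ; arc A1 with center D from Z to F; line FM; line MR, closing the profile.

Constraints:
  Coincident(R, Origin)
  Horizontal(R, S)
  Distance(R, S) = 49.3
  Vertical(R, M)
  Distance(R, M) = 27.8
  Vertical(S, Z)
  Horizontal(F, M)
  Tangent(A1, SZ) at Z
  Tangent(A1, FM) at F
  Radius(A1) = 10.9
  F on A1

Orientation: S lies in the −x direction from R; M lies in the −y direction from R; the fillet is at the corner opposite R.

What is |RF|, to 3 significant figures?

47.4

The virtual corner opposite R is at (-49.3, -27.8). The tangent condition forces DZ to be normal to SZ and tangency of A1 to FM means the radius DF is perpendicular to FM, with radius 10.9, so the center D sits 10.9 in from both sides at D = (-38.4, -16.9). That places the tangent points at Z = (-49.3, -16.9) on SZ and F = (-38.4, -27.8) on FM. Then |RF| = |F − R| = 47.4.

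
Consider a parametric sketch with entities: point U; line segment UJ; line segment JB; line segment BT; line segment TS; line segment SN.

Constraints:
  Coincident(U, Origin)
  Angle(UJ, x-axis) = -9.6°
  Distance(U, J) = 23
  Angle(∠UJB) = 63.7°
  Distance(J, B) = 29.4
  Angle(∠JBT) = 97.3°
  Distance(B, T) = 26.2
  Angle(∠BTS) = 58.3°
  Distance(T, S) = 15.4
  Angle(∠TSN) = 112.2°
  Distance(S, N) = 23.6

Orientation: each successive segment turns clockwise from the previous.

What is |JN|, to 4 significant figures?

20.01

U is at the origin; UJ runs at -9.6° with length 23.0, so J = (22.68, -3.836). ∠UJB = 63.7° gives JB at -125.9° from the x-axis; with |JB| = 29.4, B = (5.439, -27.65). ∠JBT = 97.3° gives BT at 151.4° from the x-axis; with |BT| = 26.2, T = (-17.56, -15.11). ∠BTS = 58.3° gives TS at 29.70° from the x-axis; with |TS| = 15.4, S = (-4.188, -7.479). ∠TSN = 112.2° gives SN at -38.10° from the x-axis; with |SN| = 23.6, N = (14.38, -22.04). Then |JN| = |N − J| = 20.01.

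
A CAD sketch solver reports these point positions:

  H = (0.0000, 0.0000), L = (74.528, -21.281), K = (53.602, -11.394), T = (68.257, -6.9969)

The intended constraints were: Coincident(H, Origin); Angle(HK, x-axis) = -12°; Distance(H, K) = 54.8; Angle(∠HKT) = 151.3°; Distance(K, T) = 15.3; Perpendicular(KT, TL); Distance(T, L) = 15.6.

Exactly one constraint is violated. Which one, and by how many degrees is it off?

Perpendicular(KT, TL) — off by 7.00°.

H = (0.00, 0.00) ✓; HK at -12.00° ✓; |HK| = 54.80 ✓; ∠HKT = 151.3° ✓; |KT| = 15.30 ✓; ∠(KT, TL) = 83.00° ✗; |TL| = 15.60 ✓.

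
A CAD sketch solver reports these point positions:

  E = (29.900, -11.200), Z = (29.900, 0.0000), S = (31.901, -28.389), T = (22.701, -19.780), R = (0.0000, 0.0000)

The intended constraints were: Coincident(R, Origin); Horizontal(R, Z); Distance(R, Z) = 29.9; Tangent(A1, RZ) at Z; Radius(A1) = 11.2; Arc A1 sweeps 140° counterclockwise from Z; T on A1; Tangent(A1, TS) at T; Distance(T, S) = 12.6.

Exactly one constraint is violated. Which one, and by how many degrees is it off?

Tangent(A1, TS) at T — off by 3.10°.

R = (0.00, 0.00) ✓; R.y = 0.00, Z.y = 0.00 ✓; |RZ| = 29.90 ✓; ∠(EZ, ZR) = 90.00° ✓; |EZ| = 11.20 ✓; bearing(E→T) − bearing(E→Z) = 140.0° ✓; |ET| = 11.20 ✓; ∠(ET, TS) = 93.10° ✗; |TS| = 12.60 ✓.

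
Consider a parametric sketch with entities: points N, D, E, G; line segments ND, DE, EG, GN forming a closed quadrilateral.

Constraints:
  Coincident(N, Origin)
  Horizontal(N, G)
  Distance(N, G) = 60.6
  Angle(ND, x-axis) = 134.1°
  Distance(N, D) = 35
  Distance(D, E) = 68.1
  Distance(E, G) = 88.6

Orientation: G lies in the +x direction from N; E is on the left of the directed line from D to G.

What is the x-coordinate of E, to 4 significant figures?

18.57

Checks: |DE| = 68.10 ✓; |EG| = 88.60 ✓.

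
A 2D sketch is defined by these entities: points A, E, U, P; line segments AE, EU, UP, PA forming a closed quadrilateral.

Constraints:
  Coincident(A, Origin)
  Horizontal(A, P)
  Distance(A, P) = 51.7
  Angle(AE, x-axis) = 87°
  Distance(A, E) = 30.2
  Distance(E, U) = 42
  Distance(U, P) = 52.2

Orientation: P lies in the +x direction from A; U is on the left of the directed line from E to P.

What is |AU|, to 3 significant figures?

63.4

Checks: |EU| = 42.00 ✓; |UP| = 52.20 ✓.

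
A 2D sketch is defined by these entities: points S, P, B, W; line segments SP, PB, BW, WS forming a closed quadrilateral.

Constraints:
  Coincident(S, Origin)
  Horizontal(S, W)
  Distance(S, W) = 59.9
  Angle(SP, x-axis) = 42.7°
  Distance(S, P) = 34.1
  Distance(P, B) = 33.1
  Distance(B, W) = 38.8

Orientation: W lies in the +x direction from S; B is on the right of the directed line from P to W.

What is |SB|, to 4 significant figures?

24.45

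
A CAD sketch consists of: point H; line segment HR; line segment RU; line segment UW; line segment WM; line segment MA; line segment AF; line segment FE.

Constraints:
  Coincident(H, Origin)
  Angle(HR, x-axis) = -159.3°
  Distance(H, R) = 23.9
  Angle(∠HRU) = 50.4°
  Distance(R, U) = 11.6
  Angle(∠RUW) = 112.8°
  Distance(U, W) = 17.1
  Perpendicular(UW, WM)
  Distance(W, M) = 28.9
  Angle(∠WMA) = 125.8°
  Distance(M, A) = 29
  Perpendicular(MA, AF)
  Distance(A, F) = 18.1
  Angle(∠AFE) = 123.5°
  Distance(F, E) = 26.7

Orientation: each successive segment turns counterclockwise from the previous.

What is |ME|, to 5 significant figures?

33.520

H is at the origin; HR runs at -159.3° with length 23.9, so R = (-22.357, -8.4480). ∠HRU = 50.4° gives RU at -29.700° from the x-axis; with |RU| = 11.6, U = (-12.281, -14.195). ∠RUW = 112.8° gives UW at 37.500° from the x-axis; with |UW| = 17.1, W = (1.2854, -3.7855). UW ⟂ WM, so WM runs at 127.50°; with |WM| = 28.9, M = (-16.308, 19.142). ∠WMA = 125.8° gives MA at -178.30° from the x-axis; with |MA| = 29.0, A = (-45.295, 18.282). The perpendicularity gives AF at right angles to MA, so AF runs at -88.300°; with |AF| = 18.1, F = (-44.758, 0.19001). ∠AFE = 123.5° gives FE at -31.800° from the x-axis; with |FE| = 26.7, E = (-22.066, -13.880). Then |ME| = |E − M| = 33.520.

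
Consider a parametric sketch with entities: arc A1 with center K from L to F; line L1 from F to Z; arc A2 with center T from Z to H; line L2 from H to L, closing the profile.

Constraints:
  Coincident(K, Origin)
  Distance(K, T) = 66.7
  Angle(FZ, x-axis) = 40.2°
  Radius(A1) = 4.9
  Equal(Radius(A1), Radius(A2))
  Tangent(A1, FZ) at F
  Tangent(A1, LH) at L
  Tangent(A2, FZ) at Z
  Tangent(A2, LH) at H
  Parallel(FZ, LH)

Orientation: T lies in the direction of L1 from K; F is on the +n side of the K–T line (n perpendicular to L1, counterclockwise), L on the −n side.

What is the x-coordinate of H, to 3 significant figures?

54.1

Tangency of A1 to both parallel lines with radius 4.9 puts F and L at K ± 4.9·n: F = (-3.16, 3.74), L = (3.16, -3.74). Equal radii place Z and H the same way about T: Z = T + 4.9·n = (47.8, 46.8), H = T − 4.9·n = (54.1, 39.3). So H.x = 54.1.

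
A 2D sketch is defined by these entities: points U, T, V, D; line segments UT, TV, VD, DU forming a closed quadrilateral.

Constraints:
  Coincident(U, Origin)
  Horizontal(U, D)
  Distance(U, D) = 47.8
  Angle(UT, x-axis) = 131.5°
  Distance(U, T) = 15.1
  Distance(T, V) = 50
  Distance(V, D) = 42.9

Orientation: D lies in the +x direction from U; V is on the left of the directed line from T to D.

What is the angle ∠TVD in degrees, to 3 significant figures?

78.3°

Checks: |TV| = 50.00 ✓; |VD| = 42.90 ✓.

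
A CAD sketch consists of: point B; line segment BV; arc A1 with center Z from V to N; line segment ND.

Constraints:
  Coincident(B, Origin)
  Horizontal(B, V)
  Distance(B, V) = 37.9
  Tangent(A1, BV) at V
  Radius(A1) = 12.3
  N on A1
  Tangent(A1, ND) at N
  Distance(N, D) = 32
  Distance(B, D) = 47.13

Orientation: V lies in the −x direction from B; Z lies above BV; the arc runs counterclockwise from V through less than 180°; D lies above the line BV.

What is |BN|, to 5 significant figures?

27.793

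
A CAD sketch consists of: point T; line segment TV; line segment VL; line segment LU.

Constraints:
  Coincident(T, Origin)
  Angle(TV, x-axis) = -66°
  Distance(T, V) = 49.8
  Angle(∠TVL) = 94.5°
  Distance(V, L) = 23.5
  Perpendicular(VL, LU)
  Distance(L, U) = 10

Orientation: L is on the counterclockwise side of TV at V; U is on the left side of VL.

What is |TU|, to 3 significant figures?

48.2

T is at the origin; TV runs at -66.0° with length 49.8, so V = 49.8·(cos -66.0°, sin -66.0°) = (20.3, -45.5). ∠TVL = 94.5°, so VL runs at -66.0° + (180° − 94.5°) = 19.5° from the x-axis; with |VL| = 23.5, L = V + 23.5·(cos 19.5°, sin 19.5°) = (42.4, -37.7). The perpendicularity gives LU at right angles to VL; with |LU| = 10.0 on the left of VL, U = L + 10.0·(-0.334, 0.943) = (39.1, -28.2). Then |TU| = |U − T| = 48.2.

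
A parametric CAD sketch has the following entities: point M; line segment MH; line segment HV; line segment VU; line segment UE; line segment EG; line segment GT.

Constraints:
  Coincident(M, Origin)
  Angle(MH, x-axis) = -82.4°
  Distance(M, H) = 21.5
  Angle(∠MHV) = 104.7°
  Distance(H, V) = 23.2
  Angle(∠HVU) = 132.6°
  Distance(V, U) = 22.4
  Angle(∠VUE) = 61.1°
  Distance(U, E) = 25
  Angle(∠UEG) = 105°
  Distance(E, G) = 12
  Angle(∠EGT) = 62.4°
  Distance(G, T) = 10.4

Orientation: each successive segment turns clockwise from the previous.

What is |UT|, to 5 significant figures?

20.232

M is at the origin; MH runs at -82.4° with length 21.5, so H = (2.8435, -21.311). ∠MHV = 104.7° gives HV at -157.70° from the x-axis; with |HV| = 23.2, V = (-18.621, -30.115). ∠HVU = 132.6° gives VU at 154.90° from the x-axis; with |VU| = 22.4, U = (-38.906, -20.612). ∠VUE = 61.1° gives UE at 36.000° from the x-axis; with |UE| = 25.0, E = (-18.681, -5.9178). ∠UEG = 105.0° gives EG at -39.000° from the x-axis; with |EG| = 12.0, G = (-9.3549, -13.470). ∠EGT = 62.4° gives GT at -156.60° from the x-axis; with |GT| = 10.4, T = (-18.900, -17.600). Then |UT| = |T − U| = 20.232.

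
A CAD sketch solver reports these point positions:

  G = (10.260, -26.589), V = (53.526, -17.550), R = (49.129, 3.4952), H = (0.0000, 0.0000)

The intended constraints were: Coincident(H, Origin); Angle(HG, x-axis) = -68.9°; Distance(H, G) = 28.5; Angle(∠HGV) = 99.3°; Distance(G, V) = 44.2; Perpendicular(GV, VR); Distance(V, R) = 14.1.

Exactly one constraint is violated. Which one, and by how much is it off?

Distance(V, R) = 14.1 — off by 7.40.

H = (0.00, 0.00) ✓; HG at -68.90° ✓; |HG| = 28.50 ✓; ∠HGV = 99.30° ✓; |GV| = 44.20 ✓; ∠(GV, VR) = 90.00° ✓; |VR| = 21.50 ✗.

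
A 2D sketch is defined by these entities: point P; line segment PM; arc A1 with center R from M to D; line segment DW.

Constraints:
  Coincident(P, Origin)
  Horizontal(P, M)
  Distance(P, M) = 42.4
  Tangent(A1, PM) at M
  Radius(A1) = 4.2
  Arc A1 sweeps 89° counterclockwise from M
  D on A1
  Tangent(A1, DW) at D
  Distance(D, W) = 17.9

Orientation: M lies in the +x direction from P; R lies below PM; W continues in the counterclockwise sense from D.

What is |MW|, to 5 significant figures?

22.481

P is at the origin; P and M share the same y with |PM| = 42.4 and M on the +x side, so M = (42.400, 0.0000). Since A1 is tangent to PM there, RM ⟂ PM, so R = M + (0, -4.2) = (42.400, -4.2000). On A1, M sits at bearing 90° from R; an 89° counterclockwise sweep puts D at bearing 179°, so D = R + 4.2·(cos 179°, sin 179°) = (38.201, -4.1267). A1 meets DW tangentially, so RD is at right angles to DW, so DW runs along (−sin 179°, cos 179°); with |DW| = 17.9, W = (37.888, -22.024). Then |MW| = |W − M| = 22.481.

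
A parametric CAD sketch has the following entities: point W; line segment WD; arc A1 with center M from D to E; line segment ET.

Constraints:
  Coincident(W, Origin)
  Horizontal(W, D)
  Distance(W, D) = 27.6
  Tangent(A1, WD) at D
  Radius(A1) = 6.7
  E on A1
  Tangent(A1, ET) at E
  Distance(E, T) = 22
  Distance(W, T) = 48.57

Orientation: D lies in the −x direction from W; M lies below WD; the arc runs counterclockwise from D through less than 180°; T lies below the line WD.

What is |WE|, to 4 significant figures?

34.13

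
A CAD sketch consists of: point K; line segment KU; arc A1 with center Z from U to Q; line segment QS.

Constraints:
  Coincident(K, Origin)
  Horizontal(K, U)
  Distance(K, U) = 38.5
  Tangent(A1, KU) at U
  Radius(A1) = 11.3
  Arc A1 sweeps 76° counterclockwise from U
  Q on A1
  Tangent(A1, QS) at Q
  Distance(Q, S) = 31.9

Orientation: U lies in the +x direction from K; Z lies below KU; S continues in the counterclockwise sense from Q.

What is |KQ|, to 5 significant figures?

28.837

K is at the origin; K and U share the same y with |KU| = 38.5 and U on the +x side, so U = (38.500, 0.0000). The tangent condition forces ZU to be normal to KU, so Z = U + (0, -11.3) = (38.500, -11.300). On A1, U sits at bearing 90° from Z; a 76° counterclockwise sweep puts Q at bearing 166°, so Q = Z + 11.3·(cos 166°, sin 166°) = (27.536, -8.5663). Then |KQ| = |Q − K| = 28.837.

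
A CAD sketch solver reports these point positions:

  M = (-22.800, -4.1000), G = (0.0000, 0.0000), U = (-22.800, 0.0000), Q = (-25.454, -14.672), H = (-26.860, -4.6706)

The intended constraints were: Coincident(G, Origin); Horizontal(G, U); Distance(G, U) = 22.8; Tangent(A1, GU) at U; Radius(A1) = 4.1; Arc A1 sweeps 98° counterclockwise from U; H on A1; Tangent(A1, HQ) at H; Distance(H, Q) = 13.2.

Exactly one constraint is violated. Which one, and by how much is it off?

Distance(H, Q) = 13.2 — off by 3.10.

G = (0.00, 0.00) ✓; G.y = 0.00, U.y = 0.00 ✓; |GU| = 22.80 ✓; ∠(MU, UG) = 90.00° ✓; |MU| = 4.100 ✓; bearing(M→H) − bearing(M→U) = 98.00° ✓; |MH| = 4.100 ✓; ∠(MH, HQ) = 90.00° ✓; |HQ| = 10.10 ✗.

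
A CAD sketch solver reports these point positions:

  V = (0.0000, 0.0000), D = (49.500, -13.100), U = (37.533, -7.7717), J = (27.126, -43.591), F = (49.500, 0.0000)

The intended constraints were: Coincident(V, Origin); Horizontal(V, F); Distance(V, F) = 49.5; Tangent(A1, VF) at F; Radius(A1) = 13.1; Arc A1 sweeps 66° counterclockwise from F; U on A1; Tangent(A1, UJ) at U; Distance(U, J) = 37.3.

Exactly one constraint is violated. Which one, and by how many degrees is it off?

Tangent(A1, UJ) at U — off by 7.80°.

V = (0.00, 0.00) ✓; V.y = 0.00, F.y = 0.00 ✓; |VF| = 49.50 ✓; ∠(DF, FV) = 90.00° ✓; |DF| = 13.10 ✓; bearing(D→U) − bearing(D→F) = 66.00° ✓; |DU| = 13.10 ✓; ∠(DU, UJ) = 82.20° ✗; |UJ| = 37.30 ✓.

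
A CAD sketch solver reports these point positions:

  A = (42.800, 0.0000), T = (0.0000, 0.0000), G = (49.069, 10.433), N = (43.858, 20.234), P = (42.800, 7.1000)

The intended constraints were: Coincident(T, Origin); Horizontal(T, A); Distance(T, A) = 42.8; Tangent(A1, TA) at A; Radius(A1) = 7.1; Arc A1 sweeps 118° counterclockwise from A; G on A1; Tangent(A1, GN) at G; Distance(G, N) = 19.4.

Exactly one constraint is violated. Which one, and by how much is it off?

Distance(G, N) = 19.4 — off by 8.30.

T = (0.00, 0.00) ✓; T.y = 0.00, A.y = 0.00 ✓; |TA| = 42.80 ✓; ∠(PA, AT) = 90.00° ✓; |PA| = 7.100 ✓; bearing(P→G) − bearing(P→A) = 118.0° ✓; |PG| = 7.100 ✓; ∠(PG, GN) = 90.00° ✓; |GN| = 11.10 ✗.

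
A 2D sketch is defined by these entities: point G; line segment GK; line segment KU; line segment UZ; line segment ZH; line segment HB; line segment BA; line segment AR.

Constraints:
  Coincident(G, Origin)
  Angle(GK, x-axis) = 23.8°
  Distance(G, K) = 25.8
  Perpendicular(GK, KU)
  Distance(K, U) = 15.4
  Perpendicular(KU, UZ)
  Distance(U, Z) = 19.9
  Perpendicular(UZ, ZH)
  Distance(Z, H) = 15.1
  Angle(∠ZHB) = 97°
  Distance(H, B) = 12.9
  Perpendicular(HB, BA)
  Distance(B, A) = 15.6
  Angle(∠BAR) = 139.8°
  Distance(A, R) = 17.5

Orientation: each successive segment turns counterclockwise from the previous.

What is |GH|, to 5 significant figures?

5.9076

G is at the origin; GK runs at 23.8° with length 25.8, so K = (23.606, 10.411). GK is perpendicular to KU, so KU runs at 113.80°; with |KU| = 15.4, U = (17.391, 24.502). The perpendicularity gives UZ at right angles to KU, so UZ runs at -156.20°; with |UZ| = 19.9, Z = (-0.81634, 16.471). UZ ⟂ ZH, so ZH runs at -66.200°; with |ZH| = 15.1, H = (5.2772, 2.6554). Then |GH| = |H − G| = 5.9076.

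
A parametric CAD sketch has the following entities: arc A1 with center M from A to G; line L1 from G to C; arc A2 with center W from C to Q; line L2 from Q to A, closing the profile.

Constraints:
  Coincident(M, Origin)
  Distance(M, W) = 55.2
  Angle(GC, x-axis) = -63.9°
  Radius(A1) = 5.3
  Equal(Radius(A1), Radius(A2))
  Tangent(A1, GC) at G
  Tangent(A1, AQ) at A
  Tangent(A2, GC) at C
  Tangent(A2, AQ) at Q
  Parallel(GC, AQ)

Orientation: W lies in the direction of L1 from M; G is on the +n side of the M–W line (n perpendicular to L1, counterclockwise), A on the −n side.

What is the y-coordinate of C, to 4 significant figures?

-47.24

Tangency of A1 to both parallel lines with radius 5.3 puts G and A at M ± 5.3·n: G = (4.760, 2.332), A = (-4.760, -2.332). Equal radii place C and Q the same way about W: C = W + 5.3·n = (29.04, -47.24), Q = W − 5.3·n = (19.53, -51.90). So C.y = -47.24.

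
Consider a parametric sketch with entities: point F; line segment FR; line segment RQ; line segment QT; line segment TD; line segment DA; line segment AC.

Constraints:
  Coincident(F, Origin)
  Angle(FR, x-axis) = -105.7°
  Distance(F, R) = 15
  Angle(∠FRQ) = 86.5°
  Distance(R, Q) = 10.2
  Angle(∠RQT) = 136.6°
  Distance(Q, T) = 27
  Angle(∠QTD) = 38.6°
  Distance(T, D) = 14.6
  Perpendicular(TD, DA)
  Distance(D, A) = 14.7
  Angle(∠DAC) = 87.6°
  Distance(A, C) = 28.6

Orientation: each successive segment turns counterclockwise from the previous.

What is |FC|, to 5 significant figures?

44.811

F is at the origin; FR runs at -105.7° with length 15.0, so R = (-4.0590, -14.440). ∠FRQ = 86.5° gives RQ at -12.200° from the x-axis; with |RQ| = 10.2, Q = (5.9106, -16.596). ∠RQT = 136.6° gives QT at 31.200° from the x-axis; with |QT| = 27.0, T = (29.005, -2.6092). ∠QTD = 38.6° gives TD at 172.60° from the x-axis; with |TD| = 14.6, D = (14.527, -0.72874). The perpendicularity gives DA at right angles to TD, so DA runs at -97.400°; with |DA| = 14.7, A = (12.634, -15.306). ∠DAC = 87.6° gives AC at -5.0000° from the x-axis; with |AC| = 28.6, C = (41.125, -17.799). Then |FC| = |C − F| = 44.811.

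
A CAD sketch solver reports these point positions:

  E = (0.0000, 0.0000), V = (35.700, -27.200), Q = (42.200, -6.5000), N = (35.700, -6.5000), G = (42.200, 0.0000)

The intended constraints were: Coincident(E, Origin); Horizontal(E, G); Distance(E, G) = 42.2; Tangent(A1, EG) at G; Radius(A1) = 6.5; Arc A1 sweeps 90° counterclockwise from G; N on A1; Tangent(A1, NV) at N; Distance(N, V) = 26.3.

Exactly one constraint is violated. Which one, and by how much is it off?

Distance(N, V) = 26.3 — off by 5.60.

E = (0.00, 0.00) ✓; E.y = 0.00, G.y = 0.00 ✓; |EG| = 42.20 ✓; ∠(QG, GE) = 90.00° ✓; |QG| = 6.500 ✓; bearing(Q→N) − bearing(Q→G) = 90.00° ✓; |QN| = 6.500 ✓; ∠(QN, NV) = 90.00° ✓; |NV| = 20.70 ✗.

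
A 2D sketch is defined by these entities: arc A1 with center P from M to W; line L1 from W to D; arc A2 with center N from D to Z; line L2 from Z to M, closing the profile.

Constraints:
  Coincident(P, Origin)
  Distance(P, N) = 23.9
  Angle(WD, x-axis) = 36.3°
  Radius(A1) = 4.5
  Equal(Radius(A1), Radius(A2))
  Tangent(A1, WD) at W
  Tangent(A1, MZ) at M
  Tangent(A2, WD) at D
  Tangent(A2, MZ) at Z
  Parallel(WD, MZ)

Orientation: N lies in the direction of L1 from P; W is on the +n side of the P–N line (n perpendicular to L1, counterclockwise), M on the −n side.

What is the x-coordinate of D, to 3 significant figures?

16.6

The slot axis is L1's direction at 36.3°, so u = (cos 36.3°, sin 36.3°) = (0.806, 0.592) and n = (−sin 36.3°, cos 36.3°) = (-0.592, 0.806). P is at the origin and N lies 23.9 along u from P, so N = 23.9·u = (19.3, 14.1). Tangency of A1 to both parallel lines with radius 4.5 puts W and M at P ± 4.5·n: W = (-2.66, 3.63), M = (2.66, -3.63). Equal radii place D and Z the same way about N: D = N + 4.5·n = (16.6, 17.8), Z = N − 4.5·n = (21.9, 10.5). So D.x = 16.6.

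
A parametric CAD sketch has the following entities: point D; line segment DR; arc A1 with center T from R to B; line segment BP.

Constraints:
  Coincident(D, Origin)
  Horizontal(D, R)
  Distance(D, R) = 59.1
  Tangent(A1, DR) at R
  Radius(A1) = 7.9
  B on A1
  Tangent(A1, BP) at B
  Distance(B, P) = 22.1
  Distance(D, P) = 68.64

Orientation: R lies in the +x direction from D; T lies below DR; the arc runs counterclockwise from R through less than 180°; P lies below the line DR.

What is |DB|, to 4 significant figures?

53.10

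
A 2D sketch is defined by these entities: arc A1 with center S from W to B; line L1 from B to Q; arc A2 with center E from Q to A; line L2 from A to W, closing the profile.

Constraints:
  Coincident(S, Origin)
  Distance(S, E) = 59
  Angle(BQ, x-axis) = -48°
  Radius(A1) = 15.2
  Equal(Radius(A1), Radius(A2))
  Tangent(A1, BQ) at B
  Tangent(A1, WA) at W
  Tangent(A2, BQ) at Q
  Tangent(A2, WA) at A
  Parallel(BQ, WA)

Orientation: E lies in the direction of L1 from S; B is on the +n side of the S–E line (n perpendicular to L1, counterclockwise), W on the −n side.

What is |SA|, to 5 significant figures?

60.927

The slot axis is L1's direction at -48.0°, so u = (cos -48.0°, sin -48.0°) = (0.66913, -0.74314) and n = (−sin -48.0°, cos -48.0°) = (0.74314, 0.66913). S is at the origin and E lies 59.0 along u from S, so E = 59.0·u = (39.479, -43.846). Tangency of A1 to both parallel lines with radius 15.2 puts B and W at S ± 15.2·n: B = (11.296, 10.171), W = (-11.296, -10.171). Equal radii place Q and A the same way about E: Q = E + 15.2·n = (50.775, -33.675), A = E − 15.2·n = (28.183, -54.016). Then |SA| = |A − S| = 60.927.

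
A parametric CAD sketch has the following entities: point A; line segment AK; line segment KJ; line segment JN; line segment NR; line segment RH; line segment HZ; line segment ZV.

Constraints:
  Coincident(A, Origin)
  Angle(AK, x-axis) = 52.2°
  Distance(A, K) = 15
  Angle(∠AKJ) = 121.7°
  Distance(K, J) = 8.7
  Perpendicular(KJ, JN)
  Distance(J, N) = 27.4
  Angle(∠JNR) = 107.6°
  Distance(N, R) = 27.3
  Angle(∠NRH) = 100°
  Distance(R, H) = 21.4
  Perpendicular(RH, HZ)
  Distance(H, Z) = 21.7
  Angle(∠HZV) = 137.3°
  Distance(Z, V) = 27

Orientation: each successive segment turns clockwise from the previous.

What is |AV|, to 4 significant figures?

25.96

A is at the origin; AK runs at 52.2° with length 15.0, so K = (9.194, 11.85). ∠AKJ = 121.7° gives KJ at -6.100° from the x-axis; with |KJ| = 8.7, J = (17.84, 10.93). The perpendicularity gives JN at right angles to KJ, so JN runs at -96.10°; with |JN| = 27.4, N = (14.93, -16.32). ∠JNR = 107.6° gives NR at -168.5° from the x-axis; with |NR| = 27.3, R = (-11.82, -21.76). ∠NRH = 100.0° gives RH at 111.5° from the x-axis; with |RH| = 21.4, H = (-19.66, -1.849). RH is perpendicular to HZ, so HZ runs at 21.50°; with |HZ| = 21.7, Z = (0.5277, 6.104). ∠HZV = 137.3° gives ZV at -21.20° from the x-axis; with |ZV| = 27.0, V = (25.70, -3.660). Then |AV| = |V − A| = 25.96.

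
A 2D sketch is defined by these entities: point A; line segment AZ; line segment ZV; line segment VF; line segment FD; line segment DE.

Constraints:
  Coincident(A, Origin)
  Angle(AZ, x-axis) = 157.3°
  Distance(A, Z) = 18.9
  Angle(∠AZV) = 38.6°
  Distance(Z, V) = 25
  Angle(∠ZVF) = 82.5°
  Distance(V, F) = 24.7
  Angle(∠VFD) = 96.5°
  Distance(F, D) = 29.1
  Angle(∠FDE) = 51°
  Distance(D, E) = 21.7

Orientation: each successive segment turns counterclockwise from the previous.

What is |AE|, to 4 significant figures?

9.271

∠VFD = 96.5° gives FD at 119.7° from the x-axis; with |FD| = 29.1, D = (0.08369, 25.23). ∠FDE = 51.0° gives DE at -111.3° from the x-axis; with |DE| = 21.7, E = (-7.799, 5.012). Then |AE| = |E − A| = 9.271.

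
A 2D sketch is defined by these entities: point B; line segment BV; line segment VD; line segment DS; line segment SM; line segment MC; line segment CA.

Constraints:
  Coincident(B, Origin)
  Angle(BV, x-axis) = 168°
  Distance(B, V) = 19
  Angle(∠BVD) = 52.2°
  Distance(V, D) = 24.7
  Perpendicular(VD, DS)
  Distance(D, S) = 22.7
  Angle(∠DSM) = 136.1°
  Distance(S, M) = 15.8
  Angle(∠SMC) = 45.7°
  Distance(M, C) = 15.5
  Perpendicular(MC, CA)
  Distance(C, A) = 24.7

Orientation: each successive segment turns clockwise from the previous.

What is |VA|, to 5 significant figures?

41.920

∠SMC = 45.7° gives MC at 132.00° from the x-axis; with |MC| = 15.5, C = (3.5417, -1.6934). The perpendicularity gives CA at right angles to MC, so CA runs at 42.000°; with |CA| = 24.7, A = (21.897, 14.834). Then |VA| = |A − V| = 41.920.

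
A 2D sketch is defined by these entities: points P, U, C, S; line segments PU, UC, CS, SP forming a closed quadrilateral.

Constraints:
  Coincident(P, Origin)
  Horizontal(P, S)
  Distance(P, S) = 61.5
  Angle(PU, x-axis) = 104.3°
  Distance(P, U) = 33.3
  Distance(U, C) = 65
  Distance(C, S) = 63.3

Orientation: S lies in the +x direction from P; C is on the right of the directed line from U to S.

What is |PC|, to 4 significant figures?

31.72

Checks: P = (0.00, 0.00) ✓; |UC| = 65.00 ✓; |CS| = 63.30 ✓.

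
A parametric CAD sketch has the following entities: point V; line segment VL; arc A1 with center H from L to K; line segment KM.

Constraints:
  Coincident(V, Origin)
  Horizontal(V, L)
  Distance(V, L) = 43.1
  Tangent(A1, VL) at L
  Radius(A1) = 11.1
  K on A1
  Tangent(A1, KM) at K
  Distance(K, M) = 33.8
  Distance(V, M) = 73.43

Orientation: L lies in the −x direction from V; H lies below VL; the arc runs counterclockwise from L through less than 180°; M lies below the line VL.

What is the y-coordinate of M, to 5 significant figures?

-42.451

V is at the origin; VL is horizontal with |VL| = 43.1 and L on the −x side, so L = (-43.100, 0.0000). Tangency of A1 to VL means the radius HL is perpendicular to VL, so H = L + (0, -11.1) = (-43.100, -11.100). Since HK ⟂ KM (tangency), |HM| = √(11.1² + 33.8²) = 35.576 regardless of where K sits on A1. So M lies on both circle(V, 73.43) and circle(H, 35.576); the below-VL intersection is M = (-59.916, -42.451). K is the foot of the tangent from M: K = (-54.030, -9.1673).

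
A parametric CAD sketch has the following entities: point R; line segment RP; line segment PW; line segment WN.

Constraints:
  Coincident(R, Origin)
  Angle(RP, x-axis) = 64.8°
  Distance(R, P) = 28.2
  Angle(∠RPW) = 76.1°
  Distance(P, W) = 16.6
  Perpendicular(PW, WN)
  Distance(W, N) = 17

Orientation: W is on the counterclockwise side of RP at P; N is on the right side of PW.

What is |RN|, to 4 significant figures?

45.45

∠RPW = 76.1°, so PW runs at 64.8° + (180° − 76.1°) = 168.7° from the x-axis; with |PW| = 16.6, W = P + 16.6·(cos 168.7°, sin 168.7°) = (-4.271, 28.77). PW ⟂ WN; with |WN| = 17.0 on the right of PW, N = W + 17.0·(0.1959, 0.9806) = (-0.9401, 45.44). Then |RN| = |N − R| = 45.45.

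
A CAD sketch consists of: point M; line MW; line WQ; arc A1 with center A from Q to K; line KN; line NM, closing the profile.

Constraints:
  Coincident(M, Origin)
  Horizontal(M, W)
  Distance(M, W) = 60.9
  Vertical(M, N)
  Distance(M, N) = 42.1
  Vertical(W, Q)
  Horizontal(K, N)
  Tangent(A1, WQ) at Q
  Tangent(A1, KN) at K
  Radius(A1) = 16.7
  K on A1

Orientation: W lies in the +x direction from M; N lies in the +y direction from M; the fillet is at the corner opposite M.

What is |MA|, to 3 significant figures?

51.0

M is at the origin; MW is horizontal with |MW| = 60.9 and W on the +x side, so W = (60.9, 0.00). MN is vertical with |MN| = 42.1 and N on the +y side, so N = (0.00, 42.1). The virtual corner opposite M is at (60.9, 42.1). The tangent condition forces AQ to be normal to WQ and the tangent condition forces AK to be normal to KN, with radius 16.7, so the center A sits 16.7 in from both sides at A = (44.2, 25.4). Then |MA| = |A − M| = 51.0.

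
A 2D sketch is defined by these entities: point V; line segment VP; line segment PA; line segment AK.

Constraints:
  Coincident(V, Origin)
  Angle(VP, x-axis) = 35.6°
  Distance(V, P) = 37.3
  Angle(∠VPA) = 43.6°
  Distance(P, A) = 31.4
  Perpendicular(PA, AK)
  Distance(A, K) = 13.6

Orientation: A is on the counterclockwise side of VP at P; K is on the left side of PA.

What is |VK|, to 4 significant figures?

12.89

V is at the origin; VP runs at 35.6° with length 37.3, so P = 37.3·(cos 35.6°, sin 35.6°) = (30.33, 21.71). ∠VPA = 43.6°, so PA runs at 35.6° + (180° − 43.6°) = 172.0° from the x-axis; with |PA| = 31.4, A = P + 31.4·(cos 172.0°, sin 172.0°) = (-0.7658, 26.08). PA is perpendicular to AK; with |AK| = 13.6 on the left of PA, K = A + 13.6·(-0.1392, -0.9903) = (-2.659, 12.62). Then |VK| = |K − V| = 12.89.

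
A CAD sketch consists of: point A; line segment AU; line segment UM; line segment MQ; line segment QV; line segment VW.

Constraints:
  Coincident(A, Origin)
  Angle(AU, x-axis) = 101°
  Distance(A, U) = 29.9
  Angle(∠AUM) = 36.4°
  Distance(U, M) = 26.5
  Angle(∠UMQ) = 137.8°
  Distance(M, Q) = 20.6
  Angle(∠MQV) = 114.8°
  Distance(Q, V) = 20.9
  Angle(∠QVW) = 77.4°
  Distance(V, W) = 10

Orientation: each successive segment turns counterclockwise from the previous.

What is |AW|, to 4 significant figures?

11.38

A is at the origin; AU runs at 101.0° with length 29.9, so U = (-5.705, 29.35). ∠AUM = 36.4° gives UM at -115.4° from the x-axis; with |UM| = 26.5, M = (-17.07, 5.412). ∠UMQ = 137.8° gives MQ at -73.20° from the x-axis; with |MQ| = 20.6, Q = (-11.12, -14.31). ∠MQV = 114.8° gives QV at -8.000° from the x-axis; with |QV| = 20.9, V = (9.579, -17.22). ∠QVW = 77.4° gives VW at 94.60° from the x-axis; with |VW| = 10.0, W = (8.777, -7.249). Then |AW| = |W − A| = 11.38.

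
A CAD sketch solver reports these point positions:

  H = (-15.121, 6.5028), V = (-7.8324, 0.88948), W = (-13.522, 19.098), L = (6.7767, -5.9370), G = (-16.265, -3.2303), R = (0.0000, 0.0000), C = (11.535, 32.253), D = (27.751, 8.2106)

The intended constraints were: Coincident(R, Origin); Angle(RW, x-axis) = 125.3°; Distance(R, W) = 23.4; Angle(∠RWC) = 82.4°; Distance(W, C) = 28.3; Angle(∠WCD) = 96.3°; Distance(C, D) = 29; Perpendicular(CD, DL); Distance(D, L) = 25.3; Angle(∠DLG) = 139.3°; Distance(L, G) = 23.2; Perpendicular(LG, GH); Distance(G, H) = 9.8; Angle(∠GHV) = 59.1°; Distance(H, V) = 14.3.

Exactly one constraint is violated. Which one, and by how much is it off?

Distance(H, V) = 14.3 — off by 5.10.

R = (0.00, 0.00) ✓; RW at 125.3° ✓; |RW| = 23.40 ✓; ∠RWC = 82.40° ✓; |WC| = 28.30 ✓; ∠WCD = 96.30° ✓; |CD| = 29.00 ✓; ∠(CD, DL) = 90.00° ✓; |DL| = 25.30 ✓; ∠DLG = 139.3° ✓; |LG| = 23.20 ✓; ∠(LG, GH) = 90.00° ✓; |GH| = 9.800 ✓; ∠GHV = 59.10° ✓; |HV| = 9.200 ✗.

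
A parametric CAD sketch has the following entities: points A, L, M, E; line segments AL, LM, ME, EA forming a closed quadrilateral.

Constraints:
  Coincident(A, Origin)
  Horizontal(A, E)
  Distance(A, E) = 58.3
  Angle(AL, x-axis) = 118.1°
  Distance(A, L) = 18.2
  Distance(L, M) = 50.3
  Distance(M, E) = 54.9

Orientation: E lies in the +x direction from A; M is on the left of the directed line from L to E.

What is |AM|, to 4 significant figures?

56.54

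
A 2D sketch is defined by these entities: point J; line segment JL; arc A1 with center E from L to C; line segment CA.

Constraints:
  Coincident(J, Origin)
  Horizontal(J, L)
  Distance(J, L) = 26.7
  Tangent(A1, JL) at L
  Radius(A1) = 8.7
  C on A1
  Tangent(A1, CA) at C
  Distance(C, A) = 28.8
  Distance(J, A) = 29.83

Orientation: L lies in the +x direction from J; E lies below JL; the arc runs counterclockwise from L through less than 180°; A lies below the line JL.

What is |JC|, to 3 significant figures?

19.6

Checks: J = (0.00, 0.00) ✓; ∠(EL, LJ) = 90.00° ✓; |EL| = 8.700 ✓; |EC| = 8.700 ✓; ∠(EC, CA) = 90.00° ✓; |CA| = 28.80 ✓; |JA| = 29.83 ✓.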